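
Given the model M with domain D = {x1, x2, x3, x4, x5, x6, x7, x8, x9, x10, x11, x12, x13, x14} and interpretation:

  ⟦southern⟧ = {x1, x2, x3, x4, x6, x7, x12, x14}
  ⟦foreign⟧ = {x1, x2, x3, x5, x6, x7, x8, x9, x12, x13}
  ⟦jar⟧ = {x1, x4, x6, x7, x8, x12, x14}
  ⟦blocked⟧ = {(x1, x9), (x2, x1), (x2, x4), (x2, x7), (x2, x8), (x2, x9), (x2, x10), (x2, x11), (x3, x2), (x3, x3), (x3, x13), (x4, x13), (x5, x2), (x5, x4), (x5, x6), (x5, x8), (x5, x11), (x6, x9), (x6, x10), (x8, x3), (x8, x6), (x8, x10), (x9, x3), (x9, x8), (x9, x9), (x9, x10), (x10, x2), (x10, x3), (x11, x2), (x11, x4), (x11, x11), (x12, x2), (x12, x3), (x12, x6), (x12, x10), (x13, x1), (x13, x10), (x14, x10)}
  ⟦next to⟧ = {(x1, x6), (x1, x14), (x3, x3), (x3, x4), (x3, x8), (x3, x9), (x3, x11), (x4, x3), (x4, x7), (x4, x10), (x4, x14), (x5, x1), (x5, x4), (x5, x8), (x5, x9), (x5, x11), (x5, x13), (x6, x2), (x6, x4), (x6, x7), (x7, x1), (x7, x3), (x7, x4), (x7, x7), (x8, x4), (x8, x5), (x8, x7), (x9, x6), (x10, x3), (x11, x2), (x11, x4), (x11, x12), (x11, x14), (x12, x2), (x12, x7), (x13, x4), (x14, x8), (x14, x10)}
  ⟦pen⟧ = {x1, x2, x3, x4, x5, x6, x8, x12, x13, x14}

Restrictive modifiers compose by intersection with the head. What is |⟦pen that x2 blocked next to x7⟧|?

2

⟦that x2 blocked⟧ = {x : ⟨x2, x⟩ ∈ ⟦blocked⟧} = {x1, x4, x7, x8, x9, x10, x11}
⟦next to x7⟧ = {x : ⟨x, x7⟩ ∈ ⟦next to⟧} = {x4, x6, x7, x8, x12}
⟦pen⟧ = {x1, x2, x3, x4, x5, x6, x8, x12, x13, x14}
… ∩ ⟦that x2 blocked⟧ = {x1, x2, x3, x4, x5, x6, x8, x12, x13, x14} ∩ {x1, x4, x7, x8, x9, x10, x11} = {x1, x4, x8}
… ∩ ⟦next to x7⟧ = {x1, x4, x8} ∩ {x4, x6, x7, x8, x12} = {x4, x8}
⟦pen that x2 blocked next to x7⟧ = {x4, x8}, so the cardinality is 2.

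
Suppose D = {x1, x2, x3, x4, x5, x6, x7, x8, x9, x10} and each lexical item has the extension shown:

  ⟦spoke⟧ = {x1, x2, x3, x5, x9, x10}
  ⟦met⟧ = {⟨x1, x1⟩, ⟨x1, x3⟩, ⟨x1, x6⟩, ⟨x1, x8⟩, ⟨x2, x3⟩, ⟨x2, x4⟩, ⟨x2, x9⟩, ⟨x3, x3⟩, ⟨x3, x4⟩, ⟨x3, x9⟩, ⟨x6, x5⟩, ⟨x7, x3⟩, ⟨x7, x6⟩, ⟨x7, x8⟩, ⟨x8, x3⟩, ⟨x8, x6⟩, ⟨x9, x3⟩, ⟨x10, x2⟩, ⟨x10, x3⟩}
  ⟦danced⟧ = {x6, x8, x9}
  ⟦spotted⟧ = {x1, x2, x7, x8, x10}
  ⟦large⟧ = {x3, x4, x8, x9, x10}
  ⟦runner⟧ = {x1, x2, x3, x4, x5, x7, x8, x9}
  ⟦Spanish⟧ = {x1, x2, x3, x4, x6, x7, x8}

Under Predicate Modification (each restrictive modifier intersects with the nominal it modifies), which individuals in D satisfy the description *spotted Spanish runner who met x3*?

⟦who met x3⟧ = {x : ⟨x, x3⟩ ∈ ⟦met⟧} = {x1, x2, x3, x7, x8, x9, x10}
⟦runner⟧ = {x1, x2, x3, x4, x5, x7, x8, x9}
… ∩ ⟦who met x3⟧ = {x1, x2, x3, x4, x5, x7, x8, x9} ∩ {x1, x2, x3, x7, x8, x9, x10} = {x1, x2, x3, x7, x8, x9}
… ∩ ⟦spotted⟧ = {x1, x2, x3, x7, x8, x9} ∩ {x1, x2, x7, x8, x10} = {x1, x2, x7, x8}
… ∩ ⟦Spanish⟧ = {x1, x2, x7, x8} ∩ {x1, x2, x3, x4, x6, x7, x8} = {x1, x2, x7, x8}
So ⟦spotted Spanish runner who met x3⟧ = {x1, x2, x7, x8}.

{x1, x2, x7, x8}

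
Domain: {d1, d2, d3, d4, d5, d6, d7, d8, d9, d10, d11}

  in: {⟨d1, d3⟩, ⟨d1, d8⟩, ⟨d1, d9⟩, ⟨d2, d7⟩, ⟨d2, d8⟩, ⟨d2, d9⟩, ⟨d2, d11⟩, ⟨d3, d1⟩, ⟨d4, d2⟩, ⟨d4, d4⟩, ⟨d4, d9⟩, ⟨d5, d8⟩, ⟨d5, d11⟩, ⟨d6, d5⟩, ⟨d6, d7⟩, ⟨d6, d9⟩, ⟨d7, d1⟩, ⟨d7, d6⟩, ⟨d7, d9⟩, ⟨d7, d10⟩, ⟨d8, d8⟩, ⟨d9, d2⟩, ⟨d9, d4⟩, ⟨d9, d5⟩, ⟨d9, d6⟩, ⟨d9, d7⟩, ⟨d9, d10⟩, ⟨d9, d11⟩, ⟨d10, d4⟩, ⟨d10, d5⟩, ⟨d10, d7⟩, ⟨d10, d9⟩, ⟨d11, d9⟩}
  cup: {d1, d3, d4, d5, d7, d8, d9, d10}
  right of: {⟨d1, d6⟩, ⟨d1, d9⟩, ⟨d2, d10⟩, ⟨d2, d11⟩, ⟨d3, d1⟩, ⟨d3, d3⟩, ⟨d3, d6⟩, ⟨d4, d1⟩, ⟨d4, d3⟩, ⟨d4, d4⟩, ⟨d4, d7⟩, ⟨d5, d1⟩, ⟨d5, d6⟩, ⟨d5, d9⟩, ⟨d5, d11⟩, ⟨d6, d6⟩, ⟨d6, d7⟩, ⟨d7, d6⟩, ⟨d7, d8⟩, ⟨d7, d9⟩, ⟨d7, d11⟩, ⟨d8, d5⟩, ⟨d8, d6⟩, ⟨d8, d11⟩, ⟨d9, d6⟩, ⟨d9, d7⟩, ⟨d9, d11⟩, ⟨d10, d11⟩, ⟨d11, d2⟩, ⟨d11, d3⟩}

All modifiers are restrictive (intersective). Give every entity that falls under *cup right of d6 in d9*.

⟦right of d6⟧ = {x : ⟨x, d6⟩ ∈ ⟦right of⟧} = {d1, d3, d5, d6, d7, d8, d9}
⟦in d9⟧ = {x : ⟨x, d9⟩ ∈ ⟦in⟧} = {d1, d2, d4, d6, d7, d10, d11}
⟦cup⟧ = {d1, d3, d4, d5, d7, d8, d9, d10}
… ∩ ⟦right of d6⟧ = {d1, d3, d4, d5, d7, d8, d9, d10} ∩ {d1, d3, d5, d6, d7, d8, d9} = {d1, d3, d5, d7, d8, d9}
… ∩ ⟦in d9⟧ = {d1, d3, d5, d7, d8, d9} ∩ {d1, d2, d4, d6, d7, d10, d11} = {d1, d7}
So ⟦cup right of d6 in d9⟧ = {d1, d7}.

{d1, d7}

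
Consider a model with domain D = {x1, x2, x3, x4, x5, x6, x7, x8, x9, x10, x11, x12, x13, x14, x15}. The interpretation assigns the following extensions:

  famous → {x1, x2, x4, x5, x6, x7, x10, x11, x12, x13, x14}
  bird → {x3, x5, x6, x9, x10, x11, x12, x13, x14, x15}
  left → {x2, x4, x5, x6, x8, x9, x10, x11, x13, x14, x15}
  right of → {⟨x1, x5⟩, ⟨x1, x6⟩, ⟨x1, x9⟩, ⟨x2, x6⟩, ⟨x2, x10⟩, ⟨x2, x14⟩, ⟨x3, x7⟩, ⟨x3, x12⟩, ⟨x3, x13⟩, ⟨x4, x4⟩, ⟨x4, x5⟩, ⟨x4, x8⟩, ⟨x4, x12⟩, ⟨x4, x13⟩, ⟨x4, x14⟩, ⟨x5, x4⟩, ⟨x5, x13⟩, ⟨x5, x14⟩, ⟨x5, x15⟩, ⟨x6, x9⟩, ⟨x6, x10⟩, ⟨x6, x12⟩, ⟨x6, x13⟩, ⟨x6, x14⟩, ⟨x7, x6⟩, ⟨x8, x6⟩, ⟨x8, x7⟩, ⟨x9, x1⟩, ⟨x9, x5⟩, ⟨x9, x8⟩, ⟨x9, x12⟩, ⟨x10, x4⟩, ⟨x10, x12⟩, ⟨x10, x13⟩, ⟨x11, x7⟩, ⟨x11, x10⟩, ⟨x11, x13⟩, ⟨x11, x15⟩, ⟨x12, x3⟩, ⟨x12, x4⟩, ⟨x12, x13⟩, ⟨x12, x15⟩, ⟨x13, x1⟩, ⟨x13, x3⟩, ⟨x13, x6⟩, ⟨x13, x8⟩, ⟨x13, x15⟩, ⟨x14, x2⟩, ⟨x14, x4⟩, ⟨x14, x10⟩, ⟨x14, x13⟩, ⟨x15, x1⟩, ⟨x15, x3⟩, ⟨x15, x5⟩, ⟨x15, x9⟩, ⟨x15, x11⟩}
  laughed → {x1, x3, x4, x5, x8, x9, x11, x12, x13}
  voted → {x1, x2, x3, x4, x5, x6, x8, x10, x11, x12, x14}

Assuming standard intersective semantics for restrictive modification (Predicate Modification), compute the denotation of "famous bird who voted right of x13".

⟦who voted⟧ = ⟦voted⟧ = {x1, x2, x3, x4, x5, x6, x8, x10, x11, x12, x14}
⟦right of x13⟧ = {x : ⟨x, x13⟩ ∈ ⟦right of⟧} = {x3, x4, x5, x6, x10, x11, x12, x14}
⟦bird⟧ = {x3, x5, x6, x9, x10, x11, x12, x13, x14, x15}
… ∩ ⟦who voted⟧ = {x3, x5, x6, x9, x10, x11, x12, x13, x14, x15} ∩ {x1, x2, x3, x4, x5, x6, x8, x10, x11, x12, x14} = {x3, x5, x6, x10, x11, x12, x14}
… ∩ ⟦right of x13⟧ = {x3, x5, x6, x10, x11, x12, x14} ∩ {x3, x4, x5, x6, x10, x11, x12, x14} = {x3, x5, x6, x10, x11, x12, x14}
… ∩ ⟦famous⟧ = {x3, x5, x6, x10, x11, x12, x14} ∩ {x1, x2, x4, x5, x6, x7, x10, x11, x12, x13, x14} = {x5, x6, x10, x11, x12, x14}
So ⟦famous bird who voted right of x13⟧ = {x5, x6, x10, x11, x12, x14}.

{x5, x6, x10, x11, x12, x14}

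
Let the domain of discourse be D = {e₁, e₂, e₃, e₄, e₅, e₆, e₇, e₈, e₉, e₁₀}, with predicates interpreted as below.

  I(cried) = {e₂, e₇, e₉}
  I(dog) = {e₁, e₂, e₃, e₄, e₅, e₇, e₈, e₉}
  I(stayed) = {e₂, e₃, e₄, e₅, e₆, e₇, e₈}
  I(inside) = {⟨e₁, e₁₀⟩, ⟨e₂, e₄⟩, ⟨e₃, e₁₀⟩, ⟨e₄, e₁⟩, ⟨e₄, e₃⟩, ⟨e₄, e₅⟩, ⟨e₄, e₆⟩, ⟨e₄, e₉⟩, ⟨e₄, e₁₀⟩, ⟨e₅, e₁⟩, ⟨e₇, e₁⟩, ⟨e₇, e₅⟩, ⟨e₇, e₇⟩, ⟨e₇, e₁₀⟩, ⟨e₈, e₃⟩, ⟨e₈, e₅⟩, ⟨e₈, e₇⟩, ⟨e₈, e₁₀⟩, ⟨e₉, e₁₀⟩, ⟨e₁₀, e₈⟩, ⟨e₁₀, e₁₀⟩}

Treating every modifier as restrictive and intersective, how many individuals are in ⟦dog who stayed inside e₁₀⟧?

⟦who stayed⟧ = ⟦stayed⟧ = {e₂, e₃, e₄, e₅, e₆, e₇, e₈}
⟦inside e₁₀⟧ = {x : ⟨x, e₁₀⟩ ∈ ⟦inside⟧} = {e₁, e₃, e₄, e₇, e₈, e₉, e₁₀}
⟦dog⟧ = {e₁, e₂, e₃, e₄, e₅, e₇, e₈, e₉}
… ∩ ⟦who stayed⟧ = {e₁, e₂, e₃, e₄, e₅, e₇, e₈, e₉} ∩ {e₂, e₃, e₄, e₅, e₆, e₇, e₈} = {e₂, e₃, e₄, e₅, e₇, e₈}
… ∩ ⟦inside e₁₀⟧ = {e₂, e₃, e₄, e₅, e₇, e₈} ∩ {e₁, e₃, e₄, e₇, e₈, e₉, e₁₀} = {e₃, e₄, e₇, e₈}
⟦dog who stayed inside e₁₀⟧ = {e₃, e₄, e₇, e₈}, so the cardinality is 4.

4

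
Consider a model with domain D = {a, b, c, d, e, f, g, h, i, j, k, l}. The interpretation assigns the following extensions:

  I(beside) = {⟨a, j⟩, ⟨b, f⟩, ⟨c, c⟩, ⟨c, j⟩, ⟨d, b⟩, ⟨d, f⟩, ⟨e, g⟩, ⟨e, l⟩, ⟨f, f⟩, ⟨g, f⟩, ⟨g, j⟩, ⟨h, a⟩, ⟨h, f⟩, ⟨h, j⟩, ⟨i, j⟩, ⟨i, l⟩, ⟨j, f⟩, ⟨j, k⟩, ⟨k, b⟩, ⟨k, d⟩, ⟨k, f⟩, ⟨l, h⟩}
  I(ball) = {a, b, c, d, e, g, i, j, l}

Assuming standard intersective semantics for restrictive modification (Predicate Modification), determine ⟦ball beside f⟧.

{b, d, g, j}

⟦beside f⟧ = {x : ⟨x, f⟩ ∈ ⟦beside⟧} = {b, d, f, g, h, j, k}
⟦ball⟧ = {a, b, c, d, e, g, i, j, l}
… ∩ ⟦beside f⟧ = {a, b, c, d, e, g, i, j, l} ∩ {b, d, f, g, h, j, k} = {b, d, g, j}
So ⟦ball beside f⟧ = {b, d, g, j}.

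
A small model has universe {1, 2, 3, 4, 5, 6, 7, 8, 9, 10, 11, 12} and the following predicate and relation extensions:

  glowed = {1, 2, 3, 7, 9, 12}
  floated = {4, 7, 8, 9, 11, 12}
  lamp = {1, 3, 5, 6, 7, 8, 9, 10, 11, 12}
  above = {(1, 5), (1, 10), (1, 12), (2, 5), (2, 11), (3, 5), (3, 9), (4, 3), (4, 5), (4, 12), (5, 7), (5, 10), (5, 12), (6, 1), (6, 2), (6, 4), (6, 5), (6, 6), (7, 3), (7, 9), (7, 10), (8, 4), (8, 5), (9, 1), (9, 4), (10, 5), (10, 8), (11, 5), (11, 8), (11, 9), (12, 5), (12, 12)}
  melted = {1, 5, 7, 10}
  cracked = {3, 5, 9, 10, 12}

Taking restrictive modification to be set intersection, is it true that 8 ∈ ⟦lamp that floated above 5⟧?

yes

⟦that floated⟧ = ⟦floated⟧ = {4, 7, 8, 9, 11, 12}
⟦above 5⟧ = {x : ⟨x, 5⟩ ∈ ⟦above⟧} = {1, 2, 3, 4, 6, 8, 10, 11, 12}
⟦lamp⟧ = {1, 3, 5, 6, 7, 8, 9, 10, 11, 12}
… ∩ ⟦that floated⟧ = {1, 3, 5, 6, 7, 8, 9, 10, 11, 12} ∩ {4, 7, 8, 9, 11, 12} = {7, 8, 9, 11, 12}
… ∩ ⟦above 5⟧ = {7, 8, 9, 11, 12} ∩ {1, 2, 3, 4, 6, 8, 10, 11, 12} = {8, 11, 12}
⟦lamp that floated above 5⟧ = {8, 11, 12}; 8 ∈ this set.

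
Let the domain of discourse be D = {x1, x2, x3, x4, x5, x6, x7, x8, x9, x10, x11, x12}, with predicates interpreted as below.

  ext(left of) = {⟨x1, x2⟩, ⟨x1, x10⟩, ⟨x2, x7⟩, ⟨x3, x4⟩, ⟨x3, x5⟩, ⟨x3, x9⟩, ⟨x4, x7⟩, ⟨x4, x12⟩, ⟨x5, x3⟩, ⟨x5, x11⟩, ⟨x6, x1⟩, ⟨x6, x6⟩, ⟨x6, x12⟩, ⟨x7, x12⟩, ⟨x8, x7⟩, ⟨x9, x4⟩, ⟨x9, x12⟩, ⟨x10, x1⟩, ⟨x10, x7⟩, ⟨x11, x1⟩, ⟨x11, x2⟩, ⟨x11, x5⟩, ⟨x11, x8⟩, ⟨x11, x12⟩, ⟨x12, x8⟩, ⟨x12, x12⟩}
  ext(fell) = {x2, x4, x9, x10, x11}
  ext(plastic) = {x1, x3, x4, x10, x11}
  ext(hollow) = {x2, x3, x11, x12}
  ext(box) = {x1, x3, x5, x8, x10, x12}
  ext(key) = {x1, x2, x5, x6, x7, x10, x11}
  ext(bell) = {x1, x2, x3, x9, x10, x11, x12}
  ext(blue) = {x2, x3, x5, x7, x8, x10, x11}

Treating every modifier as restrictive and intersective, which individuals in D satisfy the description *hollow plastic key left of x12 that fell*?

{x11}

⟦left of x12⟧ = {x : ⟨x, x12⟩ ∈ ⟦left of⟧} = {x4, x6, x7, x9, x11, x12}
⟦that fell⟧ = ⟦fell⟧ = {x2, x4, x9, x10, x11}
⟦key⟧ = {x1, x2, x5, x6, x7, x10, x11}
… ∩ ⟦left of x12⟧ = {x1, x2, x5, x6, x7, x10, x11} ∩ {x4, x6, x7, x9, x11, x12} = {x6, x7, x11}
… ∩ ⟦that fell⟧ = {x6, x7, x11} ∩ {x2, x4, x9, x10, x11} = {x11}
… ∩ ⟦hollow⟧ = {x11} ∩ {x2, x3, x11, x12} = {x11}
… ∩ ⟦plastic⟧ = {x11} ∩ {x1, x3, x4, x10, x11} = {x11}
So ⟦hollow plastic key left of x12 that fell⟧ = {x11}.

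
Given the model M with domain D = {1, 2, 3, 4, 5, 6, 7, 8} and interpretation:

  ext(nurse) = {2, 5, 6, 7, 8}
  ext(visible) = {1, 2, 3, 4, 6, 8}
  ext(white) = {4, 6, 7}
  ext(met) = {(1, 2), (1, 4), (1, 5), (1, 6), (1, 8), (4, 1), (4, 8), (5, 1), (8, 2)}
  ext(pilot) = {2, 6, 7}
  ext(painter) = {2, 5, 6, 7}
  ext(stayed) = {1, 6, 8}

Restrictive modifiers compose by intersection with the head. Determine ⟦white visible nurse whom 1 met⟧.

⟦whom 1 met⟧ = {x : ⟨1, x⟩ ∈ ⟦met⟧} = {2, 4, 5, 6, 8}
⟦nurse⟧ = {2, 5, 6, 7, 8}
… ∩ ⟦whom 1 met⟧ = {2, 5, 6, 7, 8} ∩ {2, 4, 5, 6, 8} = {2, 5, 6, 8}
… ∩ ⟦white⟧ = {2, 5, 6, 8} ∩ {4, 6, 7} = {6}
… ∩ ⟦visible⟧ = {6} ∩ {1, 2, 3, 4, 6, 8} = {6}
So ⟦white visible nurse whom 1 met⟧ = {6}.

{6}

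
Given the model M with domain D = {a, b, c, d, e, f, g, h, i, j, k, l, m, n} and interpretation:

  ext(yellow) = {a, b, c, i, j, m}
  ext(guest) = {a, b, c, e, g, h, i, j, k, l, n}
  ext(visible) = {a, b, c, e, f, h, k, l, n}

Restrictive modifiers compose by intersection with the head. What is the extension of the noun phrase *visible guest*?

⟦guest⟧ = {a, b, c, e, g, h, i, j, k, l, n}
… ∩ ⟦visible⟧ = {a, b, c, e, g, h, i, j, k, l, n} ∩ {a, b, c, e, f, h, k, l, n} = {a, b, c, e, h, k, l, n}
So ⟦visible guest⟧ = {a, b, c, e, h, k, l, n}.

{a, b, c, e, h, k, l, n}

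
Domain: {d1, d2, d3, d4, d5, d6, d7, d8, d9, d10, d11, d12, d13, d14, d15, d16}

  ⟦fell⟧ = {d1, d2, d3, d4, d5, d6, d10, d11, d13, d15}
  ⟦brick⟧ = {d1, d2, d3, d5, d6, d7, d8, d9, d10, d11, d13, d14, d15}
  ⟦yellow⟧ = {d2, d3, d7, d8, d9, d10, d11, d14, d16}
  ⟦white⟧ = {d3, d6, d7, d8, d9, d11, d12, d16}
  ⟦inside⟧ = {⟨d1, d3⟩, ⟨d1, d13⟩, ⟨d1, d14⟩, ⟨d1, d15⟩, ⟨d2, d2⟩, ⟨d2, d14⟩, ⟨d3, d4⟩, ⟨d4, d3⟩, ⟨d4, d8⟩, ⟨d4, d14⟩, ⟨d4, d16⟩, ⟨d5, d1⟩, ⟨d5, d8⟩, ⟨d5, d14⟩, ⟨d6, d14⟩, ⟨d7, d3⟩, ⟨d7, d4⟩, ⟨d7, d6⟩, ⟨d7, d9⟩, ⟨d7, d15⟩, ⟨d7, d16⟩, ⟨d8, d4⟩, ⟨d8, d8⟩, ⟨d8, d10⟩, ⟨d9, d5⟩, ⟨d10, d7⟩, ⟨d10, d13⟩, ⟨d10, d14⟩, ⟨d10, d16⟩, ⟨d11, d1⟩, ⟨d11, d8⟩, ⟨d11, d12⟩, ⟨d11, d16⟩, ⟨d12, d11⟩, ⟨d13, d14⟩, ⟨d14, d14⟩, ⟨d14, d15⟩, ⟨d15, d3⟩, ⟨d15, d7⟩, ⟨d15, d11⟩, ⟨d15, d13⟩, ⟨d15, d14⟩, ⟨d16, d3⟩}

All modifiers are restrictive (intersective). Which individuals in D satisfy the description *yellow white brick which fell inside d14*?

⟦which fell⟧ = ⟦fell⟧ = {d1, d2, d3, d4, d5, d6, d10, d11, d13, d15}
⟦inside d14⟧ = {x : ⟨x, d14⟩ ∈ ⟦inside⟧} = {d1, d2, d4, d5, d6, d10, d13, d14, d15}
⟦brick⟧ = {d1, d2, d3, d5, d6, d7, d8, d9, d10, d11, d13, d14, d15}
… ∩ ⟦which fell⟧ = {d1, d2, d3, d5, d6, d7, d8, d9, d10, d11, d13, d14, d15} ∩ {d1, d2, d3, d4, d5, d6, d10, d11, d13, d15} = {d1, d2, d3, d5, d6, d10, d11, d13, d15}
… ∩ ⟦inside d14⟧ = {d1, d2, d3, d5, d6, d10, d11, d13, d15} ∩ {d1, d2, d4, d5, d6, d10, d13, d14, d15} = {d1, d2, d5, d6, d10, d13, d15}
… ∩ ⟦yellow⟧ = {d1, d2, d5, d6, d10, d13, d15} ∩ {d2, d3, d7, d8, d9, d10, d11, d14, d16} = {d2, d10}
… ∩ ⟦white⟧ = {d2, d10} ∩ {d3, d6, d7, d8, d9, d11, d12, d16} = ∅
So ⟦yellow white brick which fell inside d14⟧ = { }.

{ }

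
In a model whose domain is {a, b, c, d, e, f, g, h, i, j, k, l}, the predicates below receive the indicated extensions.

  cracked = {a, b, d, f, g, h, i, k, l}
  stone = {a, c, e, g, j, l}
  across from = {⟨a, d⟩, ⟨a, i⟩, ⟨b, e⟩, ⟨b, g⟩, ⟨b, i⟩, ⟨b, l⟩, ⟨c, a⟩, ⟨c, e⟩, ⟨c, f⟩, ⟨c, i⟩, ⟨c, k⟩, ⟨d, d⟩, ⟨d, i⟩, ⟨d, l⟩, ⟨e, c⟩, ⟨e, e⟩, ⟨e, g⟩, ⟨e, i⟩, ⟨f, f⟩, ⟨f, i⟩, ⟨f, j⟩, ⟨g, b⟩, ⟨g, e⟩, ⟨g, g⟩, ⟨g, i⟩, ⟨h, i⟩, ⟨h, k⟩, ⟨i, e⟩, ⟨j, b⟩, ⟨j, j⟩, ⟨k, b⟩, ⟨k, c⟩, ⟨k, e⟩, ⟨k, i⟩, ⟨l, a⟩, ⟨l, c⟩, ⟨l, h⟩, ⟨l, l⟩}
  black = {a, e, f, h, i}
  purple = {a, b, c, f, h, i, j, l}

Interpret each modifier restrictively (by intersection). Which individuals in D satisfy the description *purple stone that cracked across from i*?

{a}

⟦that cracked⟧ = ⟦cracked⟧ = {a, b, d, f, g, h, i, k, l}
⟦across from i⟧ = {x : ⟨x, i⟩ ∈ ⟦across from⟧} = {a, b, c, d, e, f, g, h, k}
⟦stone⟧ = {a, c, e, g, j, l}
… ∩ ⟦that cracked⟧ = {a, c, e, g, j, l} ∩ {a, b, d, f, g, h, i, k, l} = {a, g, l}
… ∩ ⟦across from i⟧ = {a, g, l} ∩ {a, b, c, d, e, f, g, h, k} = {a, g}
… ∩ ⟦purple⟧ = {a, g} ∩ {a, b, c, f, h, i, j, l} = {a}
So ⟦purple stone that cracked across from i⟧ = {a}.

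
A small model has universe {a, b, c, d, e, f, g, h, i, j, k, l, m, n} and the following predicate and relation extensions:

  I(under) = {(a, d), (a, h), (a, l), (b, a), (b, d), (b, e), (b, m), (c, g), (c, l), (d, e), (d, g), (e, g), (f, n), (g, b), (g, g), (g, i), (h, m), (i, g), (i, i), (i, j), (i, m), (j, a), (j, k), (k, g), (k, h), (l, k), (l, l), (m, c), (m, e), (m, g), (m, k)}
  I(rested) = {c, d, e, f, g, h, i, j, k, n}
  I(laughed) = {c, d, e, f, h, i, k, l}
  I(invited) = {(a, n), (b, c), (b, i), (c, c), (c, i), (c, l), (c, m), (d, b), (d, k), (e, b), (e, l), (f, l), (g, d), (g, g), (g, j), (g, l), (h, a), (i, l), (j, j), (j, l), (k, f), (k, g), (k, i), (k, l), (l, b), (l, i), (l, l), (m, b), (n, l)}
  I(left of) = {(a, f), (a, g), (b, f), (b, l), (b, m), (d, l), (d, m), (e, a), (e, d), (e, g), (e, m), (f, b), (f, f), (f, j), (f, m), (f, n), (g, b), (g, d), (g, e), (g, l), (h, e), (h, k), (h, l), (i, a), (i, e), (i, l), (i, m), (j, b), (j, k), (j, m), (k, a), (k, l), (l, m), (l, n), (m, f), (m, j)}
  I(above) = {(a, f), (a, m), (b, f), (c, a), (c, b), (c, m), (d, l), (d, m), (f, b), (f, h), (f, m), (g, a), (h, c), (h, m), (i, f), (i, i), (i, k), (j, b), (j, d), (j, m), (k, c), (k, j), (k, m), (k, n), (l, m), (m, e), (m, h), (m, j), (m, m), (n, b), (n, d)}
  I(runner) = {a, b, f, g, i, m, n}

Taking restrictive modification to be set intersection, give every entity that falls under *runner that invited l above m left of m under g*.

{}

⟦that invited l⟧ = {x : ⟨x, l⟩ ∈ ⟦invited⟧} = {c, e, f, g, i, j, k, l, n}
⟦above m⟧ = {x : ⟨x, m⟩ ∈ ⟦above⟧} = {a, c, d, f, h, j, k, l, m}
⟦left of m⟧ = {x : ⟨x, m⟩ ∈ ⟦left of⟧} = {b, d, e, f, i, j, l}
⟦under g⟧ = {x : ⟨x, g⟩ ∈ ⟦under⟧} = {c, d, e, g, i, k, m}
⟦runner⟧ = {a, b, f, g, i, m, n}
… ∩ ⟦that invited l⟧ = {a, b, f, g, i, m, n} ∩ {c, e, f, g, i, j, k, l, n} = {f, g, i, n}
… ∩ ⟦above m⟧ = {f, g, i, n} ∩ {a, c, d, f, h, j, k, l, m} = {f}
… ∩ ⟦left of m⟧ = {f} ∩ {b, d, e, f, i, j, l} = {f}
… ∩ ⟦under g⟧ = {f} ∩ {c, d, e, g, i, k, m} = ∅
So ⟦runner that invited l above m left of m under g⟧ = {}.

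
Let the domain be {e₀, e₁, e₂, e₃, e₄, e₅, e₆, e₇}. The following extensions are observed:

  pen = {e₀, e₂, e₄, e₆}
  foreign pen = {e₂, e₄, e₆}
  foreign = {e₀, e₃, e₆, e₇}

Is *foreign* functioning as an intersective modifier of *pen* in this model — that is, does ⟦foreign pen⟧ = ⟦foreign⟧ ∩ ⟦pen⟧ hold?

no

⟦foreign⟧ ∩ ⟦pen⟧ = {e₀, e₃, e₆, e₇} ∩ {e₀, e₂, e₄, e₆} = {e₀, e₆}
Observed ⟦foreign pen⟧ = {e₂, e₄, e₆}.
These differ, so the modifier is not intersective in this model.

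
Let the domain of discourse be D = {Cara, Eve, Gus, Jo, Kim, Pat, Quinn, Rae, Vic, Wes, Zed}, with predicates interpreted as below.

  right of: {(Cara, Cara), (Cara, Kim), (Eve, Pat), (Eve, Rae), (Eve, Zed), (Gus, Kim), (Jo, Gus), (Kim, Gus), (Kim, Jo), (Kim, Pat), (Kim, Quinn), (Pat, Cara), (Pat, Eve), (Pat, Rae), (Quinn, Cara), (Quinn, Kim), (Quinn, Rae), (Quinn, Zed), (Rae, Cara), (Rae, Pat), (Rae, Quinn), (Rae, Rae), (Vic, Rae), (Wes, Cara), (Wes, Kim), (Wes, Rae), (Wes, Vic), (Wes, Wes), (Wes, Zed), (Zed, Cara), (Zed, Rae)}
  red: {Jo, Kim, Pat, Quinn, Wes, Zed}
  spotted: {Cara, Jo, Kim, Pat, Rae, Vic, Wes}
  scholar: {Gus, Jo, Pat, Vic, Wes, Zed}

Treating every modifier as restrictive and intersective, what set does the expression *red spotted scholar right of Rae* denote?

{Pat, Wes}

⟦right of Rae⟧ = {x : ⟨x, Rae⟩ ∈ ⟦right of⟧} = {Eve, Pat, Quinn, Rae, Vic, Wes, Zed}
⟦scholar⟧ = {Gus, Jo, Pat, Vic, Wes, Zed}
… ∩ ⟦right of Rae⟧ = {Gus, Jo, Pat, Vic, Wes, Zed} ∩ {Eve, Pat, Quinn, Rae, Vic, Wes, Zed} = {Pat, Vic, Wes, Zed}
… ∩ ⟦red⟧ = {Pat, Vic, Wes, Zed} ∩ {Jo, Kim, Pat, Quinn, Wes, Zed} = {Pat, Wes, Zed}
… ∩ ⟦spotted⟧ = {Pat, Wes, Zed} ∩ {Cara, Jo, Kim, Pat, Rae, Vic, Wes} = {Pat, Wes}
So ⟦red spotted scholar right of Rae⟧ = {Pat, Wes}.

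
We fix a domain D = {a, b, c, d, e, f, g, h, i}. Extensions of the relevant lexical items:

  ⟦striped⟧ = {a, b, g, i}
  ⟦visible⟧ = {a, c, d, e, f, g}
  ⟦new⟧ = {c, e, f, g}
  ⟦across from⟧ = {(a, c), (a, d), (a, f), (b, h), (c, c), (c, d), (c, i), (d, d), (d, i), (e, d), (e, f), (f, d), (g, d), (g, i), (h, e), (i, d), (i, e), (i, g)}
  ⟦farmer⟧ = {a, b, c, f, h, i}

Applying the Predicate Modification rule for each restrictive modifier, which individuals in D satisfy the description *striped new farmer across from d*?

{ }

⟦across from d⟧ = {x : ⟨x, d⟩ ∈ ⟦across from⟧} = {a, c, d, e, f, g, i}
⟦farmer⟧ = {a, b, c, f, h, i}
… ∩ ⟦across from d⟧ = {a, b, c, f, h, i} ∩ {a, c, d, e, f, g, i} = {a, c, f, i}
… ∩ ⟦striped⟧ = {a, c, f, i} ∩ {a, b, g, i} = {a, i}
… ∩ ⟦new⟧ = {a, i} ∩ {c, e, f, g} = ∅
So ⟦striped new farmer across from d⟧ = { }.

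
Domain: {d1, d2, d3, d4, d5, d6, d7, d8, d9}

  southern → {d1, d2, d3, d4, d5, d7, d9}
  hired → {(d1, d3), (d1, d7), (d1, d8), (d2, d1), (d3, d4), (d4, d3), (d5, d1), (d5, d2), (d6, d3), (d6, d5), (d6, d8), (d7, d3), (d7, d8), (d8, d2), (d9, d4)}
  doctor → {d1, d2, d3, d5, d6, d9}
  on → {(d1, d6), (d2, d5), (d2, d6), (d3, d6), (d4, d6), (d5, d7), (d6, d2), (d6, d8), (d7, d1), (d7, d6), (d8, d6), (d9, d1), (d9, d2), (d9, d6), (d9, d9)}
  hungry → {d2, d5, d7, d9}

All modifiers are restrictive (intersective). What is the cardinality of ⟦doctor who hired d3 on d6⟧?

⟦who hired d3⟧ = {x : ⟨x, d3⟩ ∈ ⟦hired⟧} = {d1, d4, d6, d7}
⟦on d6⟧ = {x : ⟨x, d6⟩ ∈ ⟦on⟧} = {d1, d2, d3, d4, d7, d8, d9}
⟦doctor⟧ = {d1, d2, d3, d5, d6, d9}
… ∩ ⟦who hired d3⟧ = {d1, d2, d3, d5, d6, d9} ∩ {d1, d4, d6, d7} = {d1, d6}
… ∩ ⟦on d6⟧ = {d1, d6} ∩ {d1, d2, d3, d4, d7, d8, d9} = {d1}
⟦doctor who hired d3 on d6⟧ = {d1}, so the cardinality is 1.

1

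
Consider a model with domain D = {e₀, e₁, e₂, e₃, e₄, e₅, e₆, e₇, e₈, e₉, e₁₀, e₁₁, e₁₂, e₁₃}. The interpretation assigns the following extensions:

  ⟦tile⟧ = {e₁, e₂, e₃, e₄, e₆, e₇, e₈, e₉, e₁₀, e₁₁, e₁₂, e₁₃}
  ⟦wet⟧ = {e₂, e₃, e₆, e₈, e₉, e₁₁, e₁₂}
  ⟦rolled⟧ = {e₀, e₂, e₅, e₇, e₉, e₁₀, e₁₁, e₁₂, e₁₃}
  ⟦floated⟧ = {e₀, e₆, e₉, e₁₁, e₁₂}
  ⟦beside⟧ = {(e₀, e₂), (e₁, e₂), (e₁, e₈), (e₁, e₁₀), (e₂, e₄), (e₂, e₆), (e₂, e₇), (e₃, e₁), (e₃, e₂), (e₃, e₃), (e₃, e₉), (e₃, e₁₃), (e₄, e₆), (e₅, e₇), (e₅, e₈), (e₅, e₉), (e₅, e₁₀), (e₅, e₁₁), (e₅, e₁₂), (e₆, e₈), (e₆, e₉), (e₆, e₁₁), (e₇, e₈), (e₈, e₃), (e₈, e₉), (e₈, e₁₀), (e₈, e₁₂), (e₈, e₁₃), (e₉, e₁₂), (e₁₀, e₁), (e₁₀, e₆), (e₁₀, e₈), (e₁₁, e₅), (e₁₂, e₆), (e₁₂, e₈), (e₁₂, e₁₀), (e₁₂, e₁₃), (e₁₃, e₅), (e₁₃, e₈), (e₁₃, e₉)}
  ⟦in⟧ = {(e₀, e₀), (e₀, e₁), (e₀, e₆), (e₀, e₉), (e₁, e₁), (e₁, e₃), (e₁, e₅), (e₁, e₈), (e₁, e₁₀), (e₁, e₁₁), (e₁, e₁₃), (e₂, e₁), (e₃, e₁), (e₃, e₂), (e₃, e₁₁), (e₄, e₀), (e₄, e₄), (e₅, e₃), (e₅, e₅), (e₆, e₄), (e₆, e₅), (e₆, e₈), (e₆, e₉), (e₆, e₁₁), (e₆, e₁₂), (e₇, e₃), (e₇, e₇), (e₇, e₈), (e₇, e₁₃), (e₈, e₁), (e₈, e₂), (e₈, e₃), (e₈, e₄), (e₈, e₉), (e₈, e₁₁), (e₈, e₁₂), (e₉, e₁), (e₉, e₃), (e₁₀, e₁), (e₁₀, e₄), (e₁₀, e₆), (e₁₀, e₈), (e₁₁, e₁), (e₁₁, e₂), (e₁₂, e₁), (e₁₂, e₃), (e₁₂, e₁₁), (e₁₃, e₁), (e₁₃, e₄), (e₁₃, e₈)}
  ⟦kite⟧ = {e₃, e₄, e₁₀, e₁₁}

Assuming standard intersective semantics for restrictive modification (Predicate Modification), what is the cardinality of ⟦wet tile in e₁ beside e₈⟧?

⟦in e₁⟧ = {x : ⟨x, e₁⟩ ∈ ⟦in⟧} = {e₀, e₁, e₂, e₃, e₈, e₉, e₁₀, e₁₁, e₁₂, e₁₃}
⟦beside e₈⟧ = {x : ⟨x, e₈⟩ ∈ ⟦beside⟧} = {e₁, e₅, e₆, e₇, e₁₀, e₁₂, e₁₃}
⟦tile⟧ = {e₁, e₂, e₃, e₄, e₆, e₇, e₈, e₉, e₁₀, e₁₁, e₁₂, e₁₃}
… ∩ ⟦in e₁⟧ = {e₁, e₂, e₃, e₄, e₆, e₇, e₈, e₉, e₁₀, e₁₁, e₁₂, e₁₃} ∩ {e₀, e₁, e₂, e₃, e₈, e₉, e₁₀, e₁₁, e₁₂, e₁₃} = {e₁, e₂, e₃, e₈, e₉, e₁₀, e₁₁, e₁₂, e₁₃}
… ∩ ⟦beside e₈⟧ = {e₁, e₂, e₃, e₈, e₉, e₁₀, e₁₁, e₁₂, e₁₃} ∩ {e₁, e₅, e₆, e₇, e₁₀, e₁₂, e₁₃} = {e₁, e₁₀, e₁₂, e₁₃}
… ∩ ⟦wet⟧ = {e₁, e₁₀, e₁₂, e₁₃} ∩ {e₂, e₃, e₆, e₈, e₉, e₁₁, e₁₂} = {e₁₂}
⟦wet tile in e₁ beside e₈⟧ = {e₁₂}, so the cardinality is 1.

1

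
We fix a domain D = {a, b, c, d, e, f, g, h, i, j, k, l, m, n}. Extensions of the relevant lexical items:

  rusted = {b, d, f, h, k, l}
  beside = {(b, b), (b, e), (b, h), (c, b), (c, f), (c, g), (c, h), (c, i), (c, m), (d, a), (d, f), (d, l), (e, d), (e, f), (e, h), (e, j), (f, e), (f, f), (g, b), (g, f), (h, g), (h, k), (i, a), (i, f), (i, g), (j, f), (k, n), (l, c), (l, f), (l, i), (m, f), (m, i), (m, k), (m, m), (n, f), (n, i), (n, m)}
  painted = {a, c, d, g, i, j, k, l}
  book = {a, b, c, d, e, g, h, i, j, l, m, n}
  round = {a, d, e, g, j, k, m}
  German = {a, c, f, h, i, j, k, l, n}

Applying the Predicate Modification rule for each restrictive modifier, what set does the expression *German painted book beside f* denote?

{c, i, j, l}

⟦beside f⟧ = {x : ⟨x, f⟩ ∈ ⟦beside⟧} = {c, d, e, f, g, i, j, l, m, n}
⟦book⟧ = {a, b, c, d, e, g, h, i, j, l, m, n}
… ∩ ⟦beside f⟧ = {a, b, c, d, e, g, h, i, j, l, m, n} ∩ {c, d, e, f, g, i, j, l, m, n} = {c, d, e, g, i, j, l, m, n}
… ∩ ⟦German⟧ = {c, d, e, g, i, j, l, m, n} ∩ {a, c, f, h, i, j, k, l, n} = {c, i, j, l, n}
… ∩ ⟦painted⟧ = {c, i, j, l, n} ∩ {a, c, d, g, i, j, k, l} = {c, i, j, l}
So ⟦German painted book beside f⟧ = {c, i, j, l}.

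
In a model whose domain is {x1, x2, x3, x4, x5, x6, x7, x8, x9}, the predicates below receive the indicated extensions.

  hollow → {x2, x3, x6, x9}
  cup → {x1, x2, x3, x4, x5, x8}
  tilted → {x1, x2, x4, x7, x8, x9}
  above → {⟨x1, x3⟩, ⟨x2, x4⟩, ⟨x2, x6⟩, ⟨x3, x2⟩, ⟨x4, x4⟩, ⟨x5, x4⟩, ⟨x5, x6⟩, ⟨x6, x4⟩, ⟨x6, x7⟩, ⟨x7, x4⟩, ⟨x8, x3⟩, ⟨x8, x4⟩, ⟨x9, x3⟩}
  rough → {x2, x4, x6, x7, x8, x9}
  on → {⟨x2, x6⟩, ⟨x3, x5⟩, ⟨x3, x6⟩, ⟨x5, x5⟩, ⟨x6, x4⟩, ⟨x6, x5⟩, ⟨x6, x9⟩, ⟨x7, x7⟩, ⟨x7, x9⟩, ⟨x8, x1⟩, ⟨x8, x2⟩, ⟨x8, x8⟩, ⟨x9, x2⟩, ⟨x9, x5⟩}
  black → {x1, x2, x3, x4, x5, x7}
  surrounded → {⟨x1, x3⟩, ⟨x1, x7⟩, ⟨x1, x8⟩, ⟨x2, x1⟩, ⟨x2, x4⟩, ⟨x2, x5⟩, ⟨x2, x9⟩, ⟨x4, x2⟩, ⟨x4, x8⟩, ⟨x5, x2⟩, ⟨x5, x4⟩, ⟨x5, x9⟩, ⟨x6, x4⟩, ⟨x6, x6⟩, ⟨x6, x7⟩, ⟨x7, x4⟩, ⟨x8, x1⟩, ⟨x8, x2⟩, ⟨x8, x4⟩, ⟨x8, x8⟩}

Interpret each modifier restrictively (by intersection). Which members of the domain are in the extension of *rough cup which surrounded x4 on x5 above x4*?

{}

⟦which surrounded x4⟧ = {x : ⟨x, x4⟩ ∈ ⟦surrounded⟧} = {x2, x5, x6, x7, x8}
⟦on x5⟧ = {x : ⟨x, x5⟩ ∈ ⟦on⟧} = {x3, x5, x6, x9}
⟦above x4⟧ = {x : ⟨x, x4⟩ ∈ ⟦above⟧} = {x2, x4, x5, x6, x7, x8}
⟦cup⟧ = {x1, x2, x3, x4, x5, x8}
… ∩ ⟦which surrounded x4⟧ = {x1, x2, x3, x4, x5, x8} ∩ {x2, x5, x6, x7, x8} = {x2, x5, x8}
… ∩ ⟦on x5⟧ = {x2, x5, x8} ∩ {x3, x5, x6, x9} = {x5}
… ∩ ⟦above x4⟧ = {x5} ∩ {x2, x4, x5, x6, x7, x8} = {x5}
… ∩ ⟦rough⟧ = {x5} ∩ {x2, x4, x6, x7, x8, x9} = ∅
So ⟦rough cup which surrounded x4 on x5 above x4⟧ = {}.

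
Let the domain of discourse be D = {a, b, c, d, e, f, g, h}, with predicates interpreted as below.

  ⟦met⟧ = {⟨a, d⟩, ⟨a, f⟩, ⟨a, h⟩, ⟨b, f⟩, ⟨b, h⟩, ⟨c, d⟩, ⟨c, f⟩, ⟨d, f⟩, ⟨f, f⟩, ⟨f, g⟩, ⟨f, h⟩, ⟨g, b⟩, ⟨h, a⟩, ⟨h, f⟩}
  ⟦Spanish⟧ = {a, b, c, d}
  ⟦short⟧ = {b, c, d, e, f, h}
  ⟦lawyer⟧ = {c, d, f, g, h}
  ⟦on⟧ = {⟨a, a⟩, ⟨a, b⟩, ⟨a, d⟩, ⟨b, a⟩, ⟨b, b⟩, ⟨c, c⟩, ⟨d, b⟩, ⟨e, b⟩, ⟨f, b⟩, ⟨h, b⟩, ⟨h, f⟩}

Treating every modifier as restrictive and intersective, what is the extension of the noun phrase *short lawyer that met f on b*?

{d, f, h}

⟦that met f⟧ = {x : ⟨x, f⟩ ∈ ⟦met⟧} = {a, b, c, d, f, h}
⟦on b⟧ = {x : ⟨x, b⟩ ∈ ⟦on⟧} = {a, b, d, e, f, h}
⟦lawyer⟧ = {c, d, f, g, h}
… ∩ ⟦that met f⟧ = {c, d, f, g, h} ∩ {a, b, c, d, f, h} = {c, d, f, h}
… ∩ ⟦on b⟧ = {c, d, f, h} ∩ {a, b, d, e, f, h} = {d, f, h}
… ∩ ⟦short⟧ = {d, f, h} ∩ {b, c, d, e, f, h} = {d, f, h}
So ⟦short lawyer that met f on b⟧ = {d, f, h}.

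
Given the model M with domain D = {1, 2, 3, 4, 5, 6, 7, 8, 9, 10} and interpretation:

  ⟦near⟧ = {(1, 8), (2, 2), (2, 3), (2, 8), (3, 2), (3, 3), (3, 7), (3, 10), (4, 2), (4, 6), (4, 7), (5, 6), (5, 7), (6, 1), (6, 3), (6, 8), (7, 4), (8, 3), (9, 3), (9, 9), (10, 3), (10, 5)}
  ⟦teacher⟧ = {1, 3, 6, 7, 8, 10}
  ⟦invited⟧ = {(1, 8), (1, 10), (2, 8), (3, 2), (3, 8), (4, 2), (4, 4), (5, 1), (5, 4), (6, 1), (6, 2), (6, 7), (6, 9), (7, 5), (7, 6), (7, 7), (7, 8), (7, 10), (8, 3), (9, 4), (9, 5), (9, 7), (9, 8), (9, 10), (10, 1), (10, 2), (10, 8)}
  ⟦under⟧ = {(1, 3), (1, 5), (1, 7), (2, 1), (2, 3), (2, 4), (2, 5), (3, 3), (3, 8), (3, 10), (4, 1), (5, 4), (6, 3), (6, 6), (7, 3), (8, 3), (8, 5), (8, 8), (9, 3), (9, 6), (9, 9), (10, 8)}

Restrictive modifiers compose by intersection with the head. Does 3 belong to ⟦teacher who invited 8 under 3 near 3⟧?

yes

⟦who invited 8⟧ = {x : ⟨x, 8⟩ ∈ ⟦invited⟧} = {1, 2, 3, 7, 9, 10}
⟦under 3⟧ = {x : ⟨x, 3⟩ ∈ ⟦under⟧} = {1, 2, 3, 6, 7, 8, 9}
⟦near 3⟧ = {x : ⟨x, 3⟩ ∈ ⟦near⟧} = {2, 3, 6, 8, 9, 10}
⟦teacher⟧ = {1, 3, 6, 7, 8, 10}
… ∩ ⟦who invited 8⟧ = {1, 3, 6, 7, 8, 10} ∩ {1, 2, 3, 7, 9, 10} = {1, 3, 7, 10}
… ∩ ⟦under 3⟧ = {1, 3, 7, 10} ∩ {1, 2, 3, 6, 7, 8, 9} = {1, 3, 7}
… ∩ ⟦near 3⟧ = {1, 3, 7} ∩ {2, 3, 6, 8, 9, 10} = {3}
⟦teacher who invited 8 under 3 near 3⟧ = {3}; 3 ∈ this set.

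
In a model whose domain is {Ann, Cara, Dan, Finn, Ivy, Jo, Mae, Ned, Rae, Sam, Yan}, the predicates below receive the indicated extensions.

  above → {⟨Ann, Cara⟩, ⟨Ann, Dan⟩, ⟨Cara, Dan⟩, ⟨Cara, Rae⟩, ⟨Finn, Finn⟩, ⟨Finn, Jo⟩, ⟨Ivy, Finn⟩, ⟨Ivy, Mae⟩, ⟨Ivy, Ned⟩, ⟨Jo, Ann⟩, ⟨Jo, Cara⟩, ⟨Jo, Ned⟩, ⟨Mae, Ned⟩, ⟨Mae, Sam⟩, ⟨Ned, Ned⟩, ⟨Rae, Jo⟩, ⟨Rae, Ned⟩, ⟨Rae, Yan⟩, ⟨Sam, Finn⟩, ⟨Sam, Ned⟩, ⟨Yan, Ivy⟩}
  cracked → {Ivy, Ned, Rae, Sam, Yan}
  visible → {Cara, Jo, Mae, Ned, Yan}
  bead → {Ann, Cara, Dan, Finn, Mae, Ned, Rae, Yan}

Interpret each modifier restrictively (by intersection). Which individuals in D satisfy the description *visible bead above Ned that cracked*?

{Ned}

⟦above Ned⟧ = {x : ⟨x, Ned⟩ ∈ ⟦above⟧} = {Ivy, Jo, Mae, Ned, Rae, Sam}
⟦that cracked⟧ = ⟦cracked⟧ = {Ivy, Ned, Rae, Sam, Yan}
⟦bead⟧ = {Ann, Cara, Dan, Finn, Mae, Ned, Rae, Yan}
… ∩ ⟦above Ned⟧ = {Ann, Cara, Dan, Finn, Mae, Ned, Rae, Yan} ∩ {Ivy, Jo, Mae, Ned, Rae, Sam} = {Mae, Ned, Rae}
… ∩ ⟦that cracked⟧ = {Mae, Ned, Rae} ∩ {Ivy, Ned, Rae, Sam, Yan} = {Ned, Rae}
… ∩ ⟦visible⟧ = {Ned, Rae} ∩ {Cara, Jo, Mae, Ned, Yan} = {Ned}
So ⟦visible bead above Ned that cracked⟧ = {Ned}.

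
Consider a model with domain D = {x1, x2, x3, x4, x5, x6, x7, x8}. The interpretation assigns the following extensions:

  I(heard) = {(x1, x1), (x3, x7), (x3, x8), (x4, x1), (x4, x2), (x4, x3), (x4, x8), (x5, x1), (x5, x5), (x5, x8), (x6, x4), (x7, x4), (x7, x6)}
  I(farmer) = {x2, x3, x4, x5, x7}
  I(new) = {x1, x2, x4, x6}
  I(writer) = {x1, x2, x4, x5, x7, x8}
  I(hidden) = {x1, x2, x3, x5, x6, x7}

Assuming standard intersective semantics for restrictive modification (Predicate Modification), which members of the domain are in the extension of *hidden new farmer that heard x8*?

⟦that heard x8⟧ = {x : ⟨x, x8⟩ ∈ ⟦heard⟧} = {x3, x4, x5}
⟦farmer⟧ = {x2, x3, x4, x5, x7}
… ∩ ⟦that heard x8⟧ = {x2, x3, x4, x5, x7} ∩ {x3, x4, x5} = {x3, x4, x5}
… ∩ ⟦hidden⟧ = {x3, x4, x5} ∩ {x1, x2, x3, x5, x6, x7} = {x3, x5}
… ∩ ⟦new⟧ = {x3, x5} ∩ {x1, x2, x4, x6} = ∅
So ⟦hidden new farmer that heard x8⟧ = {}.

{}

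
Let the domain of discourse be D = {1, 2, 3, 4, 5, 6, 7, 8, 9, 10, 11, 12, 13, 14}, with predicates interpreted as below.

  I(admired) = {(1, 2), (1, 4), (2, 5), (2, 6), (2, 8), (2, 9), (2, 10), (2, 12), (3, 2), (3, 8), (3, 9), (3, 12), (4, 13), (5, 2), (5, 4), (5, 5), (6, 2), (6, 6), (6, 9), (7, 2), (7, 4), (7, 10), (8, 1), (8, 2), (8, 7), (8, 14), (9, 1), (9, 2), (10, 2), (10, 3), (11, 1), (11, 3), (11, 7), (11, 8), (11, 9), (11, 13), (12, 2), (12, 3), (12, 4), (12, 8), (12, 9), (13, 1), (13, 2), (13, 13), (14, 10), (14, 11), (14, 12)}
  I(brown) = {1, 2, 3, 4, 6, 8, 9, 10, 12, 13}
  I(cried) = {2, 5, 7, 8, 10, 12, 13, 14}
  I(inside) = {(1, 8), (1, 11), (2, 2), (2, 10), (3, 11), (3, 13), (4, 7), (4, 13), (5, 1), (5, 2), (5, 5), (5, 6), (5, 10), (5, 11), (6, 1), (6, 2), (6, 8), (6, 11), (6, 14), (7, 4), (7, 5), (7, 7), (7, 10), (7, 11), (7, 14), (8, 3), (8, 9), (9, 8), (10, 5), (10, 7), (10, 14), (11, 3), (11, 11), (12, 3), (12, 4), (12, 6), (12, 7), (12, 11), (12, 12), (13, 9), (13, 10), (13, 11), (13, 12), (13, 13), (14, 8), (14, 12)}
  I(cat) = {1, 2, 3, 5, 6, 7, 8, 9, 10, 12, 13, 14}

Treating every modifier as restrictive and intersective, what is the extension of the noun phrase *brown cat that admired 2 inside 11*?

⟦that admired 2⟧ = {x : ⟨x, 2⟩ ∈ ⟦admired⟧} = {1, 3, 5, 6, 7, 8, 9, 10, 12, 13}
⟦inside 11⟧ = {x : ⟨x, 11⟩ ∈ ⟦inside⟧} = {1, 3, 5, 6, 7, 11, 12, 13}
⟦cat⟧ = {1, 2, 3, 5, 6, 7, 8, 9, 10, 12, 13, 14}
… ∩ ⟦that admired 2⟧ = {1, 2, 3, 5, 6, 7, 8, 9, 10, 12, 13, 14} ∩ {1, 3, 5, 6, 7, 8, 9, 10, 12, 13} = {1, 3, 5, 6, 7, 8, 9, 10, 12, 13}
… ∩ ⟦inside 11⟧ = {1, 3, 5, 6, 7, 8, 9, 10, 12, 13} ∩ {1, 3, 5, 6, 7, 11, 12, 13} = {1, 3, 5, 6, 7, 12, 13}
… ∩ ⟦brown⟧ = {1, 3, 5, 6, 7, 12, 13} ∩ {1, 2, 3, 4, 6, 8, 9, 10, 12, 13} = {1, 3, 6, 12, 13}
So ⟦brown cat that admired 2 inside 11⟧ = {1, 3, 6, 12, 13}.

{1, 3, 6, 12, 13}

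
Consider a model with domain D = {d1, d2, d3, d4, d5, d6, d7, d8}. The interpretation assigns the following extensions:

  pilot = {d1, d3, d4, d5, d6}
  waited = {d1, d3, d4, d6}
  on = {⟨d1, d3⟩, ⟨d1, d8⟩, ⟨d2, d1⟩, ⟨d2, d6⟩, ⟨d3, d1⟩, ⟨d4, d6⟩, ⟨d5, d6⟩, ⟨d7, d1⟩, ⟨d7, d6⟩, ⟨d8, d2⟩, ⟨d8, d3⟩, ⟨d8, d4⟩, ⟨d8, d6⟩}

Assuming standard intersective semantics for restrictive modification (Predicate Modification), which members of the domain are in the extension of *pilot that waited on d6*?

⟦that waited⟧ = ⟦waited⟧ = {d1, d3, d4, d6}
⟦on d6⟧ = {x : ⟨x, d6⟩ ∈ ⟦on⟧} = {d2, d4, d5, d7, d8}
⟦pilot⟧ = {d1, d3, d4, d5, d6}
… ∩ ⟦that waited⟧ = {d1, d3, d4, d5, d6} ∩ {d1, d3, d4, d6} = {d1, d3, d4, d6}
… ∩ ⟦on d6⟧ = {d1, d3, d4, d6} ∩ {d2, d4, d5, d7, d8} = {d4}
So ⟦pilot that waited on d6⟧ = {d4}.

{d4}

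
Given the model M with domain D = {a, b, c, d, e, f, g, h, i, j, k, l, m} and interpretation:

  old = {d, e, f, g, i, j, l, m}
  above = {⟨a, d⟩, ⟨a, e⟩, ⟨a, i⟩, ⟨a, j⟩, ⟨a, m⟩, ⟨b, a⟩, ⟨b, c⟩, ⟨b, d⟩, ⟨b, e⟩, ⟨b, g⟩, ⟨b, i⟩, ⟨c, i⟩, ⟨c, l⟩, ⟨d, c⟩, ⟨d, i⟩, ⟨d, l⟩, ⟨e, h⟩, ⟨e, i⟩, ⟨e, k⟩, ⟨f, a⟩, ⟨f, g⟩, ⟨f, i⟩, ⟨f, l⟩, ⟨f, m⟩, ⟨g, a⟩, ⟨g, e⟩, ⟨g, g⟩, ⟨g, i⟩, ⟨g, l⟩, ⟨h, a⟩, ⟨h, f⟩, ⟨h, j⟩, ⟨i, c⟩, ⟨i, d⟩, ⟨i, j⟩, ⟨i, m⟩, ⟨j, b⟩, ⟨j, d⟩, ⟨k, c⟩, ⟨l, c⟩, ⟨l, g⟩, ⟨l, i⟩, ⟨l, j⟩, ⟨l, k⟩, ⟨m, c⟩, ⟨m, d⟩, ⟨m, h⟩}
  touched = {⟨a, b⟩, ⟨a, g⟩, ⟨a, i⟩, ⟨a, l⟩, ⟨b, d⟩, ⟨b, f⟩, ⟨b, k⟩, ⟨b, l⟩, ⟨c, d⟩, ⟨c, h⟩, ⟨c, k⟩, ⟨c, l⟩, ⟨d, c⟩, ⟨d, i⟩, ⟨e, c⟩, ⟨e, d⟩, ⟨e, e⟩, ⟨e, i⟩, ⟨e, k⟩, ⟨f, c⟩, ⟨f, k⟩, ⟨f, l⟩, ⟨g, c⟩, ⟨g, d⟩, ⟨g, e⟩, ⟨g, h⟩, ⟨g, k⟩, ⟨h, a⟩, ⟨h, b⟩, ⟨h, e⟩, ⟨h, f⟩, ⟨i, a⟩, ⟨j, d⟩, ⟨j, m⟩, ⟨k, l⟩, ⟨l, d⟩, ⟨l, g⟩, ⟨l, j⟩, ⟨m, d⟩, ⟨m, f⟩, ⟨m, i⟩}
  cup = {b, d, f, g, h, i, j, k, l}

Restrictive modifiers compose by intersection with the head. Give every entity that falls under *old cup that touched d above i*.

⟦that touched d⟧ = {x : ⟨x, d⟩ ∈ ⟦touched⟧} = {b, c, e, g, j, l, m}
⟦above i⟧ = {x : ⟨x, i⟩ ∈ ⟦above⟧} = {a, b, c, d, e, f, g, l}
⟦cup⟧ = {b, d, f, g, h, i, j, k, l}
… ∩ ⟦that touched d⟧ = {b, d, f, g, h, i, j, k, l} ∩ {b, c, e, g, j, l, m} = {b, g, j, l}
… ∩ ⟦above i⟧ = {b, g, j, l} ∩ {a, b, c, d, e, f, g, l} = {b, g, l}
… ∩ ⟦old⟧ = {b, g, l} ∩ {d, e, f, g, i, j, l, m} = {g, l}
So ⟦old cup that touched d above i⟧ = {g, l}.

{g, l}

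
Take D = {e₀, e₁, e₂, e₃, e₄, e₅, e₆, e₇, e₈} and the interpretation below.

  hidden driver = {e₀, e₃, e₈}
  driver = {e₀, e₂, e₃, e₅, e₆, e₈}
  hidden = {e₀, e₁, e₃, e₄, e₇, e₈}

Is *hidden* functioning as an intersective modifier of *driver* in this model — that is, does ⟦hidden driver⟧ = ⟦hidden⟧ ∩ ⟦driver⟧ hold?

⟦hidden⟧ ∩ ⟦driver⟧ = {e₀, e₁, e₃, e₄, e₇, e₈} ∩ {e₀, e₂, e₃, e₅, e₆, e₈} = {e₀, e₃, e₈}
Observed ⟦hidden driver⟧ = {e₀, e₃, e₈}.
These coincide, so the modifier is intersective here.

yes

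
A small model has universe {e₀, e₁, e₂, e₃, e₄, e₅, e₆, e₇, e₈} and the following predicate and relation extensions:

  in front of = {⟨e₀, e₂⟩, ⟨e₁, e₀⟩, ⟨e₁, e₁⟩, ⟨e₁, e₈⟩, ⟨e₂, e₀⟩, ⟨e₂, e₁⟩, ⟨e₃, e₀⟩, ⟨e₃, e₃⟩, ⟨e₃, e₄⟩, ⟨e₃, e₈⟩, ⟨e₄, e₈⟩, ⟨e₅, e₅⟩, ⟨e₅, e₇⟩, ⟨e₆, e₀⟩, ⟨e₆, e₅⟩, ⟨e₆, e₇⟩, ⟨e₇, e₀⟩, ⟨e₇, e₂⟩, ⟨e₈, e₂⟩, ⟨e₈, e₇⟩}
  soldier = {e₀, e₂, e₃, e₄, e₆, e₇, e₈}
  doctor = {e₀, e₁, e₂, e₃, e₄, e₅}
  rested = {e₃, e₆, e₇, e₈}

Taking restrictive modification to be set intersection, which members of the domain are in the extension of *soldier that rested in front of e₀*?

⟦that rested⟧ = ⟦rested⟧ = {e₃, e₆, e₇, e₈}
⟦in front of e₀⟧ = {x : ⟨x, e₀⟩ ∈ ⟦in front of⟧} = {e₁, e₂, e₃, e₆, e₇}
⟦soldier⟧ = {e₀, e₂, e₃, e₄, e₆, e₇, e₈}
… ∩ ⟦that rested⟧ = {e₀, e₂, e₃, e₄, e₆, e₇, e₈} ∩ {e₃, e₆, e₇, e₈} = {e₃, e₆, e₇, e₈}
… ∩ ⟦in front of e₀⟧ = {e₃, e₆, e₇, e₈} ∩ {e₁, e₂, e₃, e₆, e₇} = {e₃, e₆, e₇}
So ⟦soldier that rested in front of e₀⟧ = {e₃, e₆, e₇}.

{e₃, e₆, e₇}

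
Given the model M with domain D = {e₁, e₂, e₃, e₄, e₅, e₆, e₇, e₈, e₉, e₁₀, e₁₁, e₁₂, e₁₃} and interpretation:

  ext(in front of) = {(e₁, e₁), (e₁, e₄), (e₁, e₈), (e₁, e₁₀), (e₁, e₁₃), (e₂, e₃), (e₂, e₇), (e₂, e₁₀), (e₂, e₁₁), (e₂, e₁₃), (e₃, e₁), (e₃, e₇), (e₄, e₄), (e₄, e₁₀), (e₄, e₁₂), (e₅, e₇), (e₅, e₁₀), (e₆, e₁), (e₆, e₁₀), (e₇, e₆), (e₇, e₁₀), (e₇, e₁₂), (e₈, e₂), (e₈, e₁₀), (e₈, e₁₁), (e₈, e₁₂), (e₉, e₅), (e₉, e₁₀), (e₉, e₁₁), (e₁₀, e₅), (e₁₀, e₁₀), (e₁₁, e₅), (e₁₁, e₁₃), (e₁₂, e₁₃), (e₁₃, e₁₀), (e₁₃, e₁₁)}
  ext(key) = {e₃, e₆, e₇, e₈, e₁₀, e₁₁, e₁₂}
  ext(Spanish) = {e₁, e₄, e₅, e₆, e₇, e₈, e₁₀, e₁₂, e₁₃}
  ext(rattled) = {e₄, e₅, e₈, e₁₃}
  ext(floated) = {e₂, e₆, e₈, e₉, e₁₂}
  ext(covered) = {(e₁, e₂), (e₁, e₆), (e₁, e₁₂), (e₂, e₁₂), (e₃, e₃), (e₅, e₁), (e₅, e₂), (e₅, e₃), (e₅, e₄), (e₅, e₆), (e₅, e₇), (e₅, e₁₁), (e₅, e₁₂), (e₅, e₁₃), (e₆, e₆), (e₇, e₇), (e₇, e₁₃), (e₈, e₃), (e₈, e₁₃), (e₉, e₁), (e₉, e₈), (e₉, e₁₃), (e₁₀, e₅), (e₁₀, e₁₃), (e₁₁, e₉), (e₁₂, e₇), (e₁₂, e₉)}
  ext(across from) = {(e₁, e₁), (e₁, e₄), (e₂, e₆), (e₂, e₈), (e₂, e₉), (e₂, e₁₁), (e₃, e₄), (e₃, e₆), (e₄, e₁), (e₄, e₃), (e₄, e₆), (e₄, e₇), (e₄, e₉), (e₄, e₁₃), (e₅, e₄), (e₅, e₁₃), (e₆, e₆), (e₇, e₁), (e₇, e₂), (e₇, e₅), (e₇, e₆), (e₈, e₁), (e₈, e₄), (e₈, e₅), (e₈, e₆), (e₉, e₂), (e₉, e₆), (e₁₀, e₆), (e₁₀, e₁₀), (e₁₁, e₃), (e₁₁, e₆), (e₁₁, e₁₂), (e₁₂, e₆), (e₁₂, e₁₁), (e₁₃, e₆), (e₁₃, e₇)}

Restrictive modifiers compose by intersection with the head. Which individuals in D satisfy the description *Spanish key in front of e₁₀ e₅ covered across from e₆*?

⟦in front of e₁₀⟧ = {x : ⟨x, e₁₀⟩ ∈ ⟦in front of⟧} = {e₁, e₂, e₄, e₅, e₆, e₇, e₈, e₉, e₁₀, e₁₃}
⟦e₅ covered⟧ = {x : ⟨e₅, x⟩ ∈ ⟦covered⟧} = {e₁, e₂, e₃, e₄, e₆, e₇, e₁₁, e₁₂, e₁₃}
⟦across from e₆⟧ = {x : ⟨x, e₆⟩ ∈ ⟦across from⟧} = {e₂, e₃, e₄, e₆, e₇, e₈, e₉, e₁₀, e₁₁, e₁₂, e₁₃}
⟦key⟧ = {e₃, e₆, e₇, e₈, e₁₀, e₁₁, e₁₂}
… ∩ ⟦in front of e₁₀⟧ = {e₃, e₆, e₇, e₈, e₁₀, e₁₁, e₁₂} ∩ {e₁, e₂, e₄, e₅, e₆, e₇, e₈, e₉, e₁₀, e₁₃} = {e₆, e₇, e₈, e₁₀}
… ∩ ⟦e₅ covered⟧ = {e₆, e₇, e₈, e₁₀} ∩ {e₁, e₂, e₃, e₄, e₆, e₇, e₁₁, e₁₂, e₁₃} = {e₆, e₇}
… ∩ ⟦across from e₆⟧ = {e₆, e₇} ∩ {e₂, e₃, e₄, e₆, e₇, e₈, e₉, e₁₀, e₁₁, e₁₂, e₁₃} = {e₆, e₇}
… ∩ ⟦Spanish⟧ = {e₆, e₇} ∩ {e₁, e₄, e₅, e₆, e₇, e₈, e₁₀, e₁₂, e₁₃} = {e₆, e₇}
So ⟦Spanish key in front of e₁₀ e₅ covered across from e₆⟧ = {e₆, e₇}.

{e₆, e₇}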